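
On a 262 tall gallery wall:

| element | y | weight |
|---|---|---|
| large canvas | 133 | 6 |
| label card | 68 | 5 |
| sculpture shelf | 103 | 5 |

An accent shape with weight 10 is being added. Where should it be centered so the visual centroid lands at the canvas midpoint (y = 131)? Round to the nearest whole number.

With the accent shape, Σw becomes 6 + 5 + 5 + 10 = 26.
Along y: (1653 + 10·y) / 26 = 131 (existing moment 6·133 + 5·68 + 5·103 = 1653) ⇒ y = (3406 − 1653) / 10 ≈ 175.30.

y ≈ 175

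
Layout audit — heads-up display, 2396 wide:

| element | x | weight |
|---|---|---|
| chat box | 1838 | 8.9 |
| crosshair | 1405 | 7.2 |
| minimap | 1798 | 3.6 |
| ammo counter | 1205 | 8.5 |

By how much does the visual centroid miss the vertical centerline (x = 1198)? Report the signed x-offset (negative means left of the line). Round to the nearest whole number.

≈ 334

Weights sum to 8.9 + 7.2 + 3.6 + 8.5 = 28.2.
x-moment: 8.9·1838 + 7.2·1405 + 3.6·1798 + 8.5·1205 = 43189.5; centroid 43189.5/28.2 ≈ 1531.54.
Against x = 1198, that's 1531.54 − 1198 = 333.54.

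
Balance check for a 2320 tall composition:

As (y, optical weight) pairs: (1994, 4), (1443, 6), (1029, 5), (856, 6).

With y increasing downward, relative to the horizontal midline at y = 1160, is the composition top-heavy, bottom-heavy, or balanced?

bottom-heavy

Total weight = 4 + 6 + 5 + 6 = 21.
y-moment: 4·1994 + 6·1443 + 5·1029 + 6·856 = 26915; centroid 26915/21 ≈ 1281.67.
Since 1281.7 is below (larger y than) 1160, the composition reads bottom-heavy.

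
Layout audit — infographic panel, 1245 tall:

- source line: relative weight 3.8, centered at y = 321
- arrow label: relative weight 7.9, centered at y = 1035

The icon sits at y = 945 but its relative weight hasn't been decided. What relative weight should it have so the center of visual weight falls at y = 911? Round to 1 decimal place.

w ≈ 37.1

Fixed elements: Σw = 3.8 + 7.9 = 11.7, Σw·y = 3.8·321 + 7.9·1035 = 9396.3.
Balance at y = 911 requires (9396.3 + w·945) / (11.7 + w) = 911.
Solving: w = (911·11.7 − 9396.3) / (945 − 911) = 1262.4 / 34 ≈ 37.13.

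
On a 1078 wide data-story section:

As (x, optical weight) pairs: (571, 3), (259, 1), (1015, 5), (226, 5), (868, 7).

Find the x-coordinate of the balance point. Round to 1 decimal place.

Weights sum to 3 + 1 + 5 + 5 + 7 = 21.
Σw·x = 3·571 + 1·259 + 5·1015 + 5·226 + 7·868 = 14253, so x̄ = 14253/21 ≈ 678.71.

x ≈ 678.7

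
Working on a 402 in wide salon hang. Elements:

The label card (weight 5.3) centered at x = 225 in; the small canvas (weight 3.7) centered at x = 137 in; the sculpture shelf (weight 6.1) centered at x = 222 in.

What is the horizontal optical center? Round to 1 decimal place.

x ≈ 202.2

Σw = 5.3 + 3.7 + 6.1 = 15.1.
x-moment: 5.3·225 + 3.7·137 + 6.1·222 = 3053.6; centroid 3053.6/15.1 ≈ 202.23.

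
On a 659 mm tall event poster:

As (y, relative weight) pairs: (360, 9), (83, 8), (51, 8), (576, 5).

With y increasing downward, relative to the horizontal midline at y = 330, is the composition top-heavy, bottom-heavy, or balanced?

Total weight = 9 + 8 + 8 + 5 = 30.
Σw·y = 9·360 + 8·83 + 8·51 + 5·576 = 7192, so ȳ = 7192/30 ≈ 239.73.
239.7 vs midline 330 → top-heavy.

top-heavy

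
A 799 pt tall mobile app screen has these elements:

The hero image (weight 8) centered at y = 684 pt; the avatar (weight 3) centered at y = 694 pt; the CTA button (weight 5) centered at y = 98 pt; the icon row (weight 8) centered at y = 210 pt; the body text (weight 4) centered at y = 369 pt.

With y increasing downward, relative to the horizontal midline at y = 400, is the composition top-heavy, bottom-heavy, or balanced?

balanced

Σw = 8 + 3 + 5 + 8 + 4 = 28.
Σw·y = 8·684 + 3·694 + 5·98 + 8·210 + 4·369 = 11200, so ȳ = 11200/28 ≈ 400.00.
The centroid 400.00 matches the midline at 400, so the layout is balanced.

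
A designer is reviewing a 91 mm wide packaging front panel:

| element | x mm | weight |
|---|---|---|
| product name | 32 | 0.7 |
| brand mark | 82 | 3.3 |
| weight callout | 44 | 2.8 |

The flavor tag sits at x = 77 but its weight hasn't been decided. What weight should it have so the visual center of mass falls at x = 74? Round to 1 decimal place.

w ≈ 29.0

Fixed elements: Σw = 0.7 + 3.3 + 2.8 = 6.8, Σw·x = 0.7·32 + 3.3·82 + 2.8·44 = 416.2.
For the centroid to hit 74: (416.2 + w·77) / (6.8 + w) = 74.
Rearranging, w·(77 − 74) = 74·6.8 − 416.2 = 87.0, so w ≈ 87.0/3 = 29.00.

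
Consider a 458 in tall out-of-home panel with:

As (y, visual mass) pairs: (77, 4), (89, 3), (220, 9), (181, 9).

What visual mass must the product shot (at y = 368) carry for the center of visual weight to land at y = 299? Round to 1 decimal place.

w ≈ 47.7

Fixed elements: Σw = 4 + 3 + 9 + 9 = 25, Σw·y = 4·77 + 3·89 + 9·220 + 9·181 = 4184.
Set Σw·y/Σw = 299: (4184 + 368w) = 299·(25 + w).
Solving: w = (299·25 − 4184) / (368 − 299) = 3291 / 69 ≈ 47.70.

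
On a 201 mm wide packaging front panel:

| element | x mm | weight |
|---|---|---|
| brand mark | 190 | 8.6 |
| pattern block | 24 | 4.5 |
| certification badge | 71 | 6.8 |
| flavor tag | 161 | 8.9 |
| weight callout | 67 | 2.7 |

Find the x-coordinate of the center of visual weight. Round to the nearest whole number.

Σw = 8.6 + 4.5 + 6.8 + 8.9 + 2.7 = 31.5.
x: (8.6·190 + 4.5·24 + 6.8·71 + 8.9·161 + 2.7·67) / 31.5 = 3838.6 / 31.5 ≈ 121.86

x ≈ 122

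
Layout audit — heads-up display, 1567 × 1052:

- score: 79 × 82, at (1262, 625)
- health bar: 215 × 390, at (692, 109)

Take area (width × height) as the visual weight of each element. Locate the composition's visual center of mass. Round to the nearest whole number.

(733, 146)

Areas: score 79·82 = 6478, health bar 215·390 = 83850. Total weight = 90328.
x-moment: 6478·1262 + 83850·692 = 66199436; centroid 66199436/90328 ≈ 732.88.
y-moment: 6478·625 + 83850·109 = 13188400; centroid 13188400/90328 ≈ 146.01.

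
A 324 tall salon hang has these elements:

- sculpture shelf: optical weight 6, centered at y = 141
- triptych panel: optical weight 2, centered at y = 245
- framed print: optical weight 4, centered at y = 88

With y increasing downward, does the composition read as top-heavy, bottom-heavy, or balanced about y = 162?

top-heavy

Weights sum to 6 + 2 + 4 = 12.
y-moment: 6·141 + 2·245 + 4·88 = 1688; centroid 1688/12 ≈ 140.67.
140.7 vs midline 162 → top-heavy.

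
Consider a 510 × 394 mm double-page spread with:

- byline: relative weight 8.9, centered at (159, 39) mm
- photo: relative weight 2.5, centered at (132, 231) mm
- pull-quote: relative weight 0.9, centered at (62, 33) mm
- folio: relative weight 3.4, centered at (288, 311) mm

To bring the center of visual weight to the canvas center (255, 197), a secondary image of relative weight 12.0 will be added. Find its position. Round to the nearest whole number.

(357, 287)

New total weight: (8.9 + 2.5 + 0.9 + 3.4) + 12.0 = 27.7.
Along x: (2780.1 + 12.0·x) / 27.7 = 255 (existing moment 8.9·159 + 2.5·132 + 0.9·62 + 3.4·288 = 2780.1) ⇒ x = (7063.5 − 2780.1) / 12.0 ≈ 356.95.
Along y: (2011.7 + 12.0·y) / 27.7 = 197 (existing moment 8.9·39 + 2.5·231 + 0.9·33 + 3.4·311 = 2011.7) ⇒ y = (5456.9 − 2011.7) / 12.0 ≈ 287.10.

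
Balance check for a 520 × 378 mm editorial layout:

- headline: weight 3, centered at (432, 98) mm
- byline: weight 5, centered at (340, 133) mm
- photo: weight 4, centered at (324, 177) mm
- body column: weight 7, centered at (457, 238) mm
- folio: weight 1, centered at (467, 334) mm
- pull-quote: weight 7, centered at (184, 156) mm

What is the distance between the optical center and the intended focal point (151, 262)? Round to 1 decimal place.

Σw = 3 + 5 + 4 + 7 + 1 + 7 = 27.
x-moment: 3·432 + 5·340 + 4·324 + 7·457 + 1·467 + 7·184 = 9246; centroid 9246/27 ≈ 342.44.
y-moment: 3·98 + 5·133 + 4·177 + 7·238 + 1·334 + 7·156 = 4759; centroid 4759/27 ≈ 176.26.
Relative to (151, 262): Δ = (191.44, -85.74); |Δ| = √(191.44² + -85.74²) ≈ 209.77.

≈ 209.8 mm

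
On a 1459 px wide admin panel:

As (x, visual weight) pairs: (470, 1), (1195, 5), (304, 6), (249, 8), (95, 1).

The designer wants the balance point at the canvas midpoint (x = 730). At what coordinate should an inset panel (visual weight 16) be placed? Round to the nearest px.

x ≈ 1041

With the inset panel, Σw becomes 1 + 5 + 6 + 8 + 1 + 16 = 37.
x: need Σw·x = 37·730 = 27010. Existing = 1·470 + 5·1195 + 6·304 + 8·249 + 1·95 = 10356. Remainder 16654 / 16 ≈ 1040.88.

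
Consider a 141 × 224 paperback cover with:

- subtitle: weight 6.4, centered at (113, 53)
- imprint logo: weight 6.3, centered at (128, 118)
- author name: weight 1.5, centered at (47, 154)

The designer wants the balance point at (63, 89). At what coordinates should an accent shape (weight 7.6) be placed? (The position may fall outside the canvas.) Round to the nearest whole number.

(-30, 82)

With the accent shape, Σw becomes 6.4 + 6.3 + 1.5 + 7.6 = 21.8.
x: target moment 21.8×63 = 1373.4; current 6.4·113 + 6.3·128 + 1.5·47 = 1600.1; the accent shape supplies -226.7, so x = -226.7/7.6 ≈ -29.83.
y: target moment 21.8×89 = 1940.2; current 6.4·53 + 6.3·118 + 1.5·154 = 1313.6; the accent shape supplies 626.6, so y = 626.6/7.6 ≈ 82.45.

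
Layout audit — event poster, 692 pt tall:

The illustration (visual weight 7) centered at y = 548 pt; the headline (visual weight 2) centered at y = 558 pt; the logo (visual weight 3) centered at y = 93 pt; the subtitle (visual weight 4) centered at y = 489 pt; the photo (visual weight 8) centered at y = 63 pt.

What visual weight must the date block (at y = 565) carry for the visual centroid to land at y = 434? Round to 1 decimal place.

w ≈ 20.8

Fixed elements: Σw = 7 + 2 + 3 + 4 + 8 = 24, Σw·y = 7·548 + 2·558 + 3·93 + 4·489 + 8·63 = 7691.
Balance at y = 434 requires (7691 + w·565) / (24 + w) = 434.
So w = (434·24 − 7691)/(565 − 434) = 2725/131 ≈ 20.80.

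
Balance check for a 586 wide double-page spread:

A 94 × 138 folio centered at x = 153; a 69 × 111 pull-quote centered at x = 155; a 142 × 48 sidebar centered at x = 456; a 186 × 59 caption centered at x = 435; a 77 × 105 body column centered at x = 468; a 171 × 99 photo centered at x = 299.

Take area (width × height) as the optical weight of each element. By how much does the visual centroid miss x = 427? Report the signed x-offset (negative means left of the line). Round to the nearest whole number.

≈ -113

Taking area as weight: folio 94·138 = 12972, pull-quote 69·111 = 7659, sidebar 142·48 = 6816, caption 186·59 = 10974, body column 77·105 = 8085, photo 171·99 = 16929. Sum 63435.
x: moment 19899198 / weight 63435 ≈ 313.69
Difference: 313.69 − 427 ≈ -113.31.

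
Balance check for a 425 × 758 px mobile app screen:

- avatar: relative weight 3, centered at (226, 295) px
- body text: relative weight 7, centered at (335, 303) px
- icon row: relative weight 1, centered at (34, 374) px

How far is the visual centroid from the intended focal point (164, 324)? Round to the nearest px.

Σw = 3 + 7 + 1 = 11.
Σw·x = 3·226 + 7·335 + 1·34 = 3057, so x̄ = 3057/11 ≈ 277.91.
Σw·y = 3·295 + 7·303 + 1·374 = 3380, so ȳ = 3380/11 ≈ 307.27.
Relative to (164, 324): Δ = (113.91, -16.73); |Δ| = √(113.91² + -16.73²) ≈ 115.13.

≈ 115 px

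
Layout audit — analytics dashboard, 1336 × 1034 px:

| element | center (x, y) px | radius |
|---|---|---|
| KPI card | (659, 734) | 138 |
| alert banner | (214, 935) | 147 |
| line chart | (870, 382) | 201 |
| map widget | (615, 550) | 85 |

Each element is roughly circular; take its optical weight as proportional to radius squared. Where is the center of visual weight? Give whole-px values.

r² weights: KPI card 138² = 19044, alert banner 147² = 21609, line chart 201² = 40401, map widget 85² = 7225. Total = 88279.
x-moment: 19044·659 + 21609·214 + 40401·870 + 7225·615 = 56766567; centroid 56766567/88279 ≈ 643.04.
y-moment: 19044·734 + 21609·935 + 40401·382 + 7225·550 = 53589643; centroid 53589643/88279 ≈ 607.05.

(643, 607)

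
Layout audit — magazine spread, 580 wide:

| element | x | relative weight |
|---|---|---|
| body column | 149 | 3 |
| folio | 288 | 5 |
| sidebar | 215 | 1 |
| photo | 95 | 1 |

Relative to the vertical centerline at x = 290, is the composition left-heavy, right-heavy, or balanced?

left-heavy

Weights sum to 3 + 5 + 1 + 1 = 10.
Σw·x = 3·149 + 5·288 + 1·215 + 1·95 = 2197, so x̄ = 2197/10 ≈ 219.70.
219.7 vs midline 290 → left-heavy.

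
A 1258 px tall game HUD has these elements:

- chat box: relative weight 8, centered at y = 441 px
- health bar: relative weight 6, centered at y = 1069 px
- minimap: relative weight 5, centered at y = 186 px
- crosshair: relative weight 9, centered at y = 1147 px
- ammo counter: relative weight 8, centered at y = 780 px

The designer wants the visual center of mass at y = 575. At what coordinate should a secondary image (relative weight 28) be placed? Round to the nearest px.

y ≈ 334

New total weight: (8 + 6 + 5 + 9 + 8) + 28 = 64.
Along y: (27435 + 28·y) / 64 = 575 (existing moment 8·441 + 6·1069 + 5·186 + 9·1147 + 8·780 = 27435) ⇒ y = (36800 − 27435) / 28 ≈ 334.46.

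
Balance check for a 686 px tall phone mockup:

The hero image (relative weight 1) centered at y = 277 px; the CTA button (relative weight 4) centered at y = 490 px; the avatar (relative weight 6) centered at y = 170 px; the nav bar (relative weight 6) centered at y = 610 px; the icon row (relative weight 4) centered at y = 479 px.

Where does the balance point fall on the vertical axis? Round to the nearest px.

y ≈ 421

Σw = 1 + 4 + 6 + 6 + 4 = 21.
y-moment: 1·277 + 4·490 + 6·170 + 6·610 + 4·479 = 8833; centroid 8833/21 ≈ 420.62.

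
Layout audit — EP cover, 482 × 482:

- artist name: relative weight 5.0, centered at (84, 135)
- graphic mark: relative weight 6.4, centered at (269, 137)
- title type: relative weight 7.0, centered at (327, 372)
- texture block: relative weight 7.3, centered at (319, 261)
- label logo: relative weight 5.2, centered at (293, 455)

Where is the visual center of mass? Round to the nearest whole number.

Weights sum to 5.0 + 6.4 + 7.0 + 7.3 + 5.2 = 30.9.
x: (5.0·84 + 6.4·269 + 7.0·327 + 7.3·319 + 5.2·293) / 30.9 = 8282.9 / 30.9 ≈ 268.06
y: (5.0·135 + 6.4·137 + 7.0·372 + 7.3·261 + 5.2·455) / 30.9 = 8427.1 / 30.9 ≈ 272.72

(268, 273)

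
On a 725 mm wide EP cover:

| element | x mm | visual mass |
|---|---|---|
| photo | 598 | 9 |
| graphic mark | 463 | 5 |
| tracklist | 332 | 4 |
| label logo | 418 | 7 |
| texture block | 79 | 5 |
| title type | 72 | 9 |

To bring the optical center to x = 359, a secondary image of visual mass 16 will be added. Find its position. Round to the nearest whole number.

x ≈ 422

After adding the secondary image, total weight = 9 + 5 + 4 + 7 + 5 + 9 + 16 = 55.
x: need Σw·x = 55·359 = 19745. Existing = 9·598 + 5·463 + 4·332 + 7·418 + 5·79 + 9·72 = 12994. Remainder 6751 / 16 ≈ 421.94.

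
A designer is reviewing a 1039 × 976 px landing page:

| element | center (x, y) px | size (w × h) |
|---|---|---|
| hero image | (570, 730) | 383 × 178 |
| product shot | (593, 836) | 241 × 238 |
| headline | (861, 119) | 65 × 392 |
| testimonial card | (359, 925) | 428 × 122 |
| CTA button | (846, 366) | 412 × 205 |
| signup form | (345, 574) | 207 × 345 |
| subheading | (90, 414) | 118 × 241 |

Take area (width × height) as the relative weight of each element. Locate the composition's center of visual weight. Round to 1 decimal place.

Areas: hero image 383·178 = 68174, product shot 241·238 = 57358, headline 65·392 = 25480, testimonial card 428·122 = 52216, CTA button 412·205 = 84460, signup form 207·345 = 71415, subheading 118·241 = 28438. Total weight = 387541.
x: (68174·570 + 57358·593 + 25480·861 + 52216·359 + 84460·846 + 71415·345 + 28438·90) / 387541 = 212207053 / 387541 ≈ 547.57
y: (68174·730 + 57358·836 + 25480·119 + 52216·925 + 84460·366 + 71415·574 + 28438·414) / 387541 = 232728130 / 387541 ≈ 600.53

(547.6, 600.5)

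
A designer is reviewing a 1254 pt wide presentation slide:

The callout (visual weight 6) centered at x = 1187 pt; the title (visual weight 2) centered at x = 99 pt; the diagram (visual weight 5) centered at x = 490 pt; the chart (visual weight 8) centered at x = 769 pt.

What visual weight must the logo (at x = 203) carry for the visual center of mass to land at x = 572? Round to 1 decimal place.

Known weights sum to 6 + 2 + 5 + 8 = 21; their moment is 6·1187 + 2·99 + 5·490 + 8·769 = 15922.
For the centroid to hit 572: (15922 + w·203) / (21 + w) = 572.
Rearranging, w·(203 − 572) = 572·21 − 15922 = -3910, so w ≈ -3910/-369 = 10.60.

w ≈ 10.6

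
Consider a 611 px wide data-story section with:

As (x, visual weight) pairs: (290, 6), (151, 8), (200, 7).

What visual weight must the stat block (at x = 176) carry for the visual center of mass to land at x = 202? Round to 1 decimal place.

w ≈ 4.1

Known weights sum to 6 + 8 + 7 = 21; their moment is 6·290 + 8·151 + 7·200 = 4348.
Balance at x = 202 requires (4348 + w·176) / (21 + w) = 202.
So w = (202·21 − 4348)/(176 − 202) = -106/-26 ≈ 4.08.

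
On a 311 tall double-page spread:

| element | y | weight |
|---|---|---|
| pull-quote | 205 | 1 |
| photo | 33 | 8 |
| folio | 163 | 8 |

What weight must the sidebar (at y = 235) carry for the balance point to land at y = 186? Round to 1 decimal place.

w ≈ 28.3

Known weights sum to 1 + 8 + 8 = 17; their moment is 1·205 + 8·33 + 8·163 = 1773.
Balance at y = 186 requires (1773 + w·235) / (17 + w) = 186.
Solving: w = (186·17 − 1773) / (235 − 186) = 1389 / 49 ≈ 28.35.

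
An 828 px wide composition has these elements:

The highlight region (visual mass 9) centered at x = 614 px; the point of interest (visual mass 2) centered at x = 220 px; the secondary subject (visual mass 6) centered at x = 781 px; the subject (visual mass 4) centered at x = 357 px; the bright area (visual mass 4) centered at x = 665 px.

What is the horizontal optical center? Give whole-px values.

Σw = 9 + 2 + 6 + 4 + 4 = 25.
x-moment: 9·614 + 2·220 + 6·781 + 4·357 + 4·665 = 14740; centroid 14740/25 ≈ 589.60.

x ≈ 590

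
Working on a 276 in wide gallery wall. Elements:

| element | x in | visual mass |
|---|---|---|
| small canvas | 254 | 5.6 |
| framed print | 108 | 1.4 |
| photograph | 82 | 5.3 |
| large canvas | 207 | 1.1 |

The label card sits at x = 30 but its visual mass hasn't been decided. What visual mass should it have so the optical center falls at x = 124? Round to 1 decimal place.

w ≈ 6.1

Fixed elements: Σw = 5.6 + 1.4 + 5.3 + 1.1 = 13.4, Σw·x = 5.6·254 + 1.4·108 + 5.3·82 + 1.1·207 = 2235.9.
Balance at x = 124 requires (2235.9 + w·30) / (13.4 + w) = 124.
So w = (124·13.4 − 2235.9)/(30 − 124) = -574.3/-94 ≈ 6.11.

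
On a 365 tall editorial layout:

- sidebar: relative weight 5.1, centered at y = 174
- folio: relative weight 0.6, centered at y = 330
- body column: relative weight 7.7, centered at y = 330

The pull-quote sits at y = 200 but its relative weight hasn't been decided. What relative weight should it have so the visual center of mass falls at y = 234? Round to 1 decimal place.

Existing Σw = 13.4 (5.1 + 0.6 + 7.7); existing moment 5.1·174 + 0.6·330 + 7.7·330 = 3626.4.
For the centroid to hit 234: (3626.4 + w·200) / (13.4 + w) = 234.
Solving: w = (234·13.4 − 3626.4) / (200 − 234) = -490.8 / -34 ≈ 14.44.

w ≈ 14.4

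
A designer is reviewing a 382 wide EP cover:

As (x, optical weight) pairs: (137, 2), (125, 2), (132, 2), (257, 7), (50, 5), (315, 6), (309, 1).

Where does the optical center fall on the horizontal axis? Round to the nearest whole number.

Weights sum to 2 + 2 + 2 + 7 + 5 + 6 + 1 = 25.
x: (2·137 + 2·125 + 2·132 + 7·257 + 5·50 + 6·315 + 1·309) / 25 = 5036 / 25 ≈ 201.44

x ≈ 201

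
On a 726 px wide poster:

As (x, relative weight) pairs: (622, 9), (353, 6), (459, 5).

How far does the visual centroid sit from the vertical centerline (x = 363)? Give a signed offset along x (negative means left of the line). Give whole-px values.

Σw = 9 + 6 + 5 = 20.
x: (9·622 + 6·353 + 5·459) / 20 = 10011 / 20 ≈ 500.55
Difference: 500.55 − 363 ≈ 137.55.

≈ 138 px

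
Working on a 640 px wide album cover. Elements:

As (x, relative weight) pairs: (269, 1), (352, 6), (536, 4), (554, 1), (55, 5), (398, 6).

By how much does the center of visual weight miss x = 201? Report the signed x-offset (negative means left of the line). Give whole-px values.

≈ 136 px

Σw = 1 + 6 + 4 + 1 + 5 + 6 = 23.
x-moment: 1·269 + 6·352 + 4·536 + 1·554 + 5·55 + 6·398 = 7742; centroid 7742/23 ≈ 336.61.
Against x = 201, that's 336.61 − 201 = 135.61.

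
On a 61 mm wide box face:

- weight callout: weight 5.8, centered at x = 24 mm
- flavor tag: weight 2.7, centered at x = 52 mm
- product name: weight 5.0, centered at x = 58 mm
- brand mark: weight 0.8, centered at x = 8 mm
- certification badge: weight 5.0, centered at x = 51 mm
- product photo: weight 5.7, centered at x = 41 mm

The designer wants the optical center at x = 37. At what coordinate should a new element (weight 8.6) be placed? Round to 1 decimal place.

After adding the new element, total weight = 5.8 + 2.7 + 5.0 + 0.8 + 5.0 + 5.7 + 8.6 = 33.6.
x: target moment 33.6×37 = 1243.2; current 5.8·24 + 2.7·52 + 5.0·58 + 0.8·8 + 5.0·51 + 5.7·41 = 1064.7; the new element supplies 178.5, so x = 178.5/8.6 ≈ 20.76.

x ≈ 20.8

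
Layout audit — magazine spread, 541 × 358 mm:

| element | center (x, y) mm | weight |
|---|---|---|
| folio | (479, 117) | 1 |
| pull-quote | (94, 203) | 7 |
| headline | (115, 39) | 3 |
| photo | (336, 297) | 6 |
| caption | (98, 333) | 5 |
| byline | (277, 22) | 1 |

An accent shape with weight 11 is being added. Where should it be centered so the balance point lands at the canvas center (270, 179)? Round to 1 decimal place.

New total weight: (1 + 7 + 3 + 6 + 5 + 1) + 11 = 34.
x: need Σw·x = 34·270 = 9180. Existing = 1·479 + 7·94 + 3·115 + 6·336 + 5·98 + 1·277 = 4265. Remainder 4915 / 11 ≈ 446.82.
y: need Σw·y = 34·179 = 6086. Existing = 1·117 + 7·203 + 3·39 + 6·297 + 5·333 + 1·22 = 5124. Remainder 962 / 11 ≈ 87.45.

(446.8, 87.5)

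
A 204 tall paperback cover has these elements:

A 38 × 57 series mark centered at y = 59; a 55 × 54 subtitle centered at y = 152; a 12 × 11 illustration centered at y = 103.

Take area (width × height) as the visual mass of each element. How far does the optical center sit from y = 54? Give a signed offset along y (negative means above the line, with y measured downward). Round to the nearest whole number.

≈ 59

Areas → weights: series mark 38·57 = 2166, subtitle 55·54 = 2970, illustration 12·11 = 132; Σw = 5268.
y-moment: 2166·59 + 2970·152 + 132·103 = 592830; centroid 592830/5268 ≈ 112.53.
Difference: 112.53 − 54 ≈ 58.53.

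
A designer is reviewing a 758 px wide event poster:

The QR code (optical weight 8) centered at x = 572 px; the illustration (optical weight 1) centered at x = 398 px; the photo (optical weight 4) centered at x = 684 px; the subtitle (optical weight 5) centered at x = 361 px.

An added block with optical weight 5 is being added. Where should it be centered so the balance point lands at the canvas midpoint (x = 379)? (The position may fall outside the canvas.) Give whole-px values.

x ≈ -160

After adding the added block, total weight = 8 + 1 + 4 + 5 + 5 = 23.
x: need Σw·x = 23·379 = 8717. Existing = 8·572 + 1·398 + 4·684 + 5·361 = 9515. Remainder -798 / 5 ≈ -159.60.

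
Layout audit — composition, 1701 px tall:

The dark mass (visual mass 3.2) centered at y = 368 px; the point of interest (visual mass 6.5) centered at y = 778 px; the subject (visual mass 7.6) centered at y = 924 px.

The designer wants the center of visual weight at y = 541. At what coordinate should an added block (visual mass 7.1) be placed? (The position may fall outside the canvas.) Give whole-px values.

y ≈ -8

With the added block, Σw becomes 3.2 + 6.5 + 7.6 + 7.1 = 24.4.
Along y: (13257.0 + 7.1·y) / 24.4 = 541 (existing moment 3.2·368 + 6.5·778 + 7.6·924 = 13257.0) ⇒ y = (13200.4 − 13257.0) / 7.1 ≈ -7.97.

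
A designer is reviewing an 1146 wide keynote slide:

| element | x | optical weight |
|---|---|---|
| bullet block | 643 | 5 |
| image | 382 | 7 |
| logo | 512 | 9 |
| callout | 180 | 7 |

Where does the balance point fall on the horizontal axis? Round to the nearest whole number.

Weights sum to 5 + 7 + 9 + 7 = 28.
x: (5·643 + 7·382 + 9·512 + 7·180) / 28 = 11757 / 28 ≈ 419.89

x ≈ 420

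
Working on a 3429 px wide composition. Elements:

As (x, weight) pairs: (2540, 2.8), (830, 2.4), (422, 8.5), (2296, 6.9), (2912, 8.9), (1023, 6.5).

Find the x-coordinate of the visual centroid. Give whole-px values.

x ≈ 1697

Σw = 2.8 + 2.4 + 8.5 + 6.9 + 8.9 + 6.5 = 36.0.
x-moment: 2.8·2540 + 2.4·830 + 8.5·422 + 6.9·2296 + 8.9·2912 + 6.5·1023 = 61099.7; centroid 61099.7/36.0 ≈ 1697.21.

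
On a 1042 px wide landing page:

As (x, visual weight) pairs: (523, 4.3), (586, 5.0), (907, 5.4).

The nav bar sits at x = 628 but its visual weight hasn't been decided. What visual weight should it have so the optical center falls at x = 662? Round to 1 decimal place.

w ≈ 10.2

Fixed elements: Σw = 4.3 + 5.0 + 5.4 = 14.7, Σw·x = 4.3·523 + 5.0·586 + 5.4·907 = 10076.7.
Balance at x = 662 requires (10076.7 + w·628) / (14.7 + w) = 662.
So w = (662·14.7 − 10076.7)/(628 − 662) = -345.3/-34 ≈ 10.16.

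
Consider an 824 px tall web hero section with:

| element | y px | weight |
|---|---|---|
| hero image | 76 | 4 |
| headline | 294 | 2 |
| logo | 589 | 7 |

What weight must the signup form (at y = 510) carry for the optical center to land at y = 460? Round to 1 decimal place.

w ≈ 19.3

Existing Σw = 13 (4 + 2 + 7); existing moment 4·76 + 2·294 + 7·589 = 5015.
Balance at y = 460 requires (5015 + w·510) / (13 + w) = 460.
So w = (460·13 − 5015)/(510 − 460) = 965/50 ≈ 19.30.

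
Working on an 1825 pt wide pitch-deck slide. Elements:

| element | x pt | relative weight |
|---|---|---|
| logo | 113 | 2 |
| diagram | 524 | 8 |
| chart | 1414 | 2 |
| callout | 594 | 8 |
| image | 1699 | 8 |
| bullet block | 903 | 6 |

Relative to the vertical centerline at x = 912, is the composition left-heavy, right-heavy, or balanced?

balanced

Weights sum to 2 + 8 + 2 + 8 + 8 + 6 = 34.
Σw·x = 31008; x̄ = 31008/34 ≈ 912.00.
That equals the midline 912 — balanced.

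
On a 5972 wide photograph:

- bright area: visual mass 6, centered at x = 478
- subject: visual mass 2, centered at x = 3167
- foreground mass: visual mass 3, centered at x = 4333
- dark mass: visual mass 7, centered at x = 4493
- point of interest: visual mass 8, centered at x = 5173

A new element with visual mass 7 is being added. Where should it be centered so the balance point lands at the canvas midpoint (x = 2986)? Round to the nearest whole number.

After adding the new element, total weight = 6 + 2 + 3 + 7 + 8 + 7 = 33.
x: target moment 33×2986 = 98538; current 6·478 + 2·3167 + 3·4333 + 7·4493 + 8·5173 = 95036; the new element supplies 3502, so x = 3502/7 ≈ 500.29.

x ≈ 500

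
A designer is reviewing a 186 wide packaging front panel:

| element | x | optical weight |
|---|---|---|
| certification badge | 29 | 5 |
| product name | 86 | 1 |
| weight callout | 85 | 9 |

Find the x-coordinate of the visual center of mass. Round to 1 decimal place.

x ≈ 66.4

Total weight = 5 + 1 + 9 = 15.
x-moment: 5·29 + 1·86 + 9·85 = 996; centroid 996/15 ≈ 66.40.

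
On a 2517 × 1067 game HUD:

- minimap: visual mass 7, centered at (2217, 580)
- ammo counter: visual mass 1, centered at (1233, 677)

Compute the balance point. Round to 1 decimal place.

(2094.0, 592.1)

Weights sum to 7 + 1 = 8.
x-moment: 7·2217 + 1·1233 = 16752; centroid 16752/8 ≈ 2094.00.
y-moment: 7·580 + 1·677 = 4737; centroid 4737/8 ≈ 592.12.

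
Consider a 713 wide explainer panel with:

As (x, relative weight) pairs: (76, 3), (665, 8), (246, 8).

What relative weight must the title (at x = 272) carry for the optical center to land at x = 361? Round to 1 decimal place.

w ≈ 7.4

Known weights sum to 3 + 8 + 8 = 19; their moment is 3·76 + 8·665 + 8·246 = 7516.
Set Σw·x/Σw = 361: (7516 + 272w) = 361·(19 + w).
Solving: w = (361·19 − 7516) / (272 − 361) = -657 / -89 ≈ 7.38.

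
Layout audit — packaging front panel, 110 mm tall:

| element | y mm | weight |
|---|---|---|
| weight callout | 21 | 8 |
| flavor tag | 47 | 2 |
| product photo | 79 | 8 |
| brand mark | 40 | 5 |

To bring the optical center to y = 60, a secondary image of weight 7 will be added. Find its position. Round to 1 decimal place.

With the secondary image, Σw becomes 8 + 2 + 8 + 5 + 7 = 30.
y: target moment 30×60 = 1800; current 8·21 + 2·47 + 8·79 + 5·40 = 1094; the secondary image supplies 706, so y = 706/7 ≈ 100.86.

y ≈ 100.9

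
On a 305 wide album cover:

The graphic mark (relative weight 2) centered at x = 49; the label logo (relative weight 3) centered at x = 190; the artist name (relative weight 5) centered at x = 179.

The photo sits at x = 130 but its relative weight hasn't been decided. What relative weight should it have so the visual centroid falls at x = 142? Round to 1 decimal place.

w ≈ 11.9

Known weights sum to 2 + 3 + 5 = 10; their moment is 2·49 + 3·190 + 5·179 = 1563.
Set Σw·x/Σw = 142: (1563 + 130w) = 142·(10 + w).
Rearranging, w·(130 − 142) = 142·10 − 1563 = -143, so w ≈ -143/-12 = 11.92.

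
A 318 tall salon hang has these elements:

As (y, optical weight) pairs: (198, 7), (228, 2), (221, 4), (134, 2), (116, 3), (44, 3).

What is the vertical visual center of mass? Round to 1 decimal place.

Weights sum to 7 + 2 + 4 + 2 + 3 + 3 = 21.
y-moment: 7·198 + 2·228 + 4·221 + 2·134 + 3·116 + 3·44 = 3474; centroid 3474/21 ≈ 165.43.

y ≈ 165.4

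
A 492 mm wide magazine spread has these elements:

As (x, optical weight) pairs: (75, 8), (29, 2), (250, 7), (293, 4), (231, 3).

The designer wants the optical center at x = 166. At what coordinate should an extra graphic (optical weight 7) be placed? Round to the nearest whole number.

x ≈ 125

After adding the extra graphic, total weight = 8 + 2 + 7 + 4 + 3 + 7 = 31.
x: target moment 31×166 = 5146; current 8·75 + 2·29 + 7·250 + 4·293 + 3·231 = 4273; the extra graphic supplies 873, so x = 873/7 ≈ 124.71.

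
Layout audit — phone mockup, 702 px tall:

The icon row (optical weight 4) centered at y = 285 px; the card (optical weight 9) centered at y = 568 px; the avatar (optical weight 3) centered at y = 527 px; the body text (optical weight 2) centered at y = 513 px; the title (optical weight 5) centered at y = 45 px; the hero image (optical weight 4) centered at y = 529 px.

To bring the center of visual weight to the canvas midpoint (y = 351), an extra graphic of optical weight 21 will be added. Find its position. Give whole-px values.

After adding the extra graphic, total weight = 4 + 9 + 3 + 2 + 5 + 4 + 21 = 48.
Along y: (11200 + 21·y) / 48 = 351 (existing moment 4·285 + 9·568 + 3·527 + 2·513 + 5·45 + 4·529 = 11200) ⇒ y = (16848 − 11200) / 21 ≈ 268.95.

y ≈ 269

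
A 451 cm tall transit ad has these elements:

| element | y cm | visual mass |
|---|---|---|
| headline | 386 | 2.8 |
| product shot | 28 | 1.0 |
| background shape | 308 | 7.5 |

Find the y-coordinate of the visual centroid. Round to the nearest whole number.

Weights sum to 2.8 + 1.0 + 7.5 = 11.3.
Σw·y = 2.8·386 + 1.0·28 + 7.5·308 = 3418.8, so ȳ = 3418.8/11.3 ≈ 302.55.

y ≈ 303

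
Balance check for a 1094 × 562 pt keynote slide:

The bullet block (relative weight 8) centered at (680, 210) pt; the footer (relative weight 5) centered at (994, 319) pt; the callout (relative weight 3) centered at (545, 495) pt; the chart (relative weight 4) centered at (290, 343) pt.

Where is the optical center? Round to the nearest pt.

Weights sum to 8 + 5 + 3 + 4 = 20.
x-moment: 8·680 + 5·994 + 3·545 + 4·290 = 13205; centroid 13205/20 ≈ 660.25.
y-moment: 8·210 + 5·319 + 3·495 + 4·343 = 6132; centroid 6132/20 ≈ 306.60.

(660, 307)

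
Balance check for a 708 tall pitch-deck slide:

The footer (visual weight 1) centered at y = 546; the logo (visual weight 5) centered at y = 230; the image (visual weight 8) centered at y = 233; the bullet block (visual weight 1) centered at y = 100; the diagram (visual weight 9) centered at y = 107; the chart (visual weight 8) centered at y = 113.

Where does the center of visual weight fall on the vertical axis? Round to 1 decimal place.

Total weight = 1 + 5 + 8 + 1 + 9 + 8 = 32.
y: moment 5527 / weight 32 ≈ 172.72

y ≈ 172.7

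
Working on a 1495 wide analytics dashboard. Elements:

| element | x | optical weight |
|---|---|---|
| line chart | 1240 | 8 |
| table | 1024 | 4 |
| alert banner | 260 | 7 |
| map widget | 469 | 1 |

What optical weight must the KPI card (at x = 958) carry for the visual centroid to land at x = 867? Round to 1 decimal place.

w ≈ 11.4

Existing Σw = 20 (8 + 4 + 7 + 1); existing moment 8·1240 + 4·1024 + 7·260 + 1·469 = 16305.
Set Σw·x/Σw = 867: (16305 + 958w) = 867·(20 + w).
So w = (867·20 − 16305)/(958 − 867) = 1035/91 ≈ 11.37.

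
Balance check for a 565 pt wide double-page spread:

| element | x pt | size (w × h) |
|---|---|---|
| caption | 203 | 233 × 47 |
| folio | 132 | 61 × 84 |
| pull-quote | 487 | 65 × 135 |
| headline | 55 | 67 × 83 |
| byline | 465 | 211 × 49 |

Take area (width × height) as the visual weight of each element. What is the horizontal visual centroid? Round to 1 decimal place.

Areas → weights: caption 233·47 = 10951, folio 61·84 = 5124, pull-quote 65·135 = 8775, headline 67·83 = 5561, byline 211·49 = 10339; Σw = 40750.
x-moment: 10951·203 + 5124·132 + 8775·487 + 5561·55 + 10339·465 = 12286336; centroid 12286336/40750 ≈ 301.51.

x ≈ 301.5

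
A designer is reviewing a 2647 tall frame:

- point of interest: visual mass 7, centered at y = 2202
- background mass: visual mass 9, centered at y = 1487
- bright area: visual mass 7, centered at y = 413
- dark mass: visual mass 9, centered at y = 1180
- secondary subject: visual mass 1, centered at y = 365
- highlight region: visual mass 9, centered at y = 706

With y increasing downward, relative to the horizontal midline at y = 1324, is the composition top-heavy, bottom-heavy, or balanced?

top-heavy

Weights sum to 7 + 9 + 7 + 9 + 1 + 9 = 42.
Σw·y = 7·2202 + 9·1487 + 7·413 + 9·1180 + 1·365 + 9·706 = 49027, so ȳ = 49027/42 ≈ 1167.31.
1167.3 lies above (smaller y than) the midline 1324, so the layout is top-heavy.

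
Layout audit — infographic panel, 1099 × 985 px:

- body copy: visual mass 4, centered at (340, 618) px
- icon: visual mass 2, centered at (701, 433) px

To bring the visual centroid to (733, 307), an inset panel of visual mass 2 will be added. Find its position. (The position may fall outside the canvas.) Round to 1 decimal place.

With the inset panel, Σw becomes 4 + 2 + 2 = 8.
Along x: (2762 + 2·x) / 8 = 733 (existing moment 4·340 + 2·701 = 2762) ⇒ x = (5864 − 2762) / 2 ≈ 1551.00.
Along y: (3338 + 2·y) / 8 = 307 (existing moment 4·618 + 2·433 = 3338) ⇒ y = (2456 − 3338) / 2 ≈ -441.00.

(1551.0, -441.0)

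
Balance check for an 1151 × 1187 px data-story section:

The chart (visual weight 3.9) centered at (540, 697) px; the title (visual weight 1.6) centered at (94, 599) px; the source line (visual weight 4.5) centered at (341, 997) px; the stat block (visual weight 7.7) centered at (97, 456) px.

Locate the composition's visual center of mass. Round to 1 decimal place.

Σw = 3.9 + 1.6 + 4.5 + 7.7 = 17.7.
x-moment: 3.9·540 + 1.6·94 + 4.5·341 + 7.7·97 = 4537.8; centroid 4537.8/17.7 ≈ 256.37.
y-moment: 3.9·697 + 1.6·599 + 4.5·997 + 7.7·456 = 11674.4; centroid 11674.4/17.7 ≈ 659.57.

(256.4, 659.6)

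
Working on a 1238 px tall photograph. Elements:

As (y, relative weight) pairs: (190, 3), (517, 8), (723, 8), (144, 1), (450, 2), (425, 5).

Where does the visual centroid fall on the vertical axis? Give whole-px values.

y ≈ 506

Weights sum to 3 + 8 + 8 + 1 + 2 + 5 = 27.
y: moment 13659 / weight 27 ≈ 505.89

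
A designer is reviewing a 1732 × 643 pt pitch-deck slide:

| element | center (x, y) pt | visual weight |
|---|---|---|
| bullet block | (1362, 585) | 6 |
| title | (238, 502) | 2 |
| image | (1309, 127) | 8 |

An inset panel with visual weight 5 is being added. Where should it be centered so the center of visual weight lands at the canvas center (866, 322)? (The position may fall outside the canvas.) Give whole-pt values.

After adding the inset panel, total weight = 6 + 2 + 8 + 5 = 21.
Along x: (19120 + 5·x) / 21 = 866 (existing moment 6·1362 + 2·238 + 8·1309 = 19120) ⇒ x = (18186 − 19120) / 5 ≈ -186.80.
Along y: (5530 + 5·y) / 21 = 322 (existing moment 6·585 + 2·502 + 8·127 = 5530) ⇒ y = (6762 − 5530) / 5 ≈ 246.40.

(-187, 246)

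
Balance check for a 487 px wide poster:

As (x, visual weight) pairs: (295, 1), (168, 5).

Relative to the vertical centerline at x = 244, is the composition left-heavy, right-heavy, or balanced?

left-heavy

Σw = 1 + 5 = 6.
x: (1·295 + 5·168) / 6 = 1135 / 6 ≈ 189.17
Since 189.2 is left of 244, the composition reads left-heavy.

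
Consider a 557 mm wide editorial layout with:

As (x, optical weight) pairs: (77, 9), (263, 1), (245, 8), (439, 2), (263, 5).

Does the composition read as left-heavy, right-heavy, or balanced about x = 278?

left-heavy

Weights sum to 9 + 1 + 8 + 2 + 5 = 25.
x: (9·77 + 1·263 + 8·245 + 2·439 + 5·263) / 25 = 5109 / 25 ≈ 204.36
204.4 lies left of the midline 278, so the layout is left-heavy.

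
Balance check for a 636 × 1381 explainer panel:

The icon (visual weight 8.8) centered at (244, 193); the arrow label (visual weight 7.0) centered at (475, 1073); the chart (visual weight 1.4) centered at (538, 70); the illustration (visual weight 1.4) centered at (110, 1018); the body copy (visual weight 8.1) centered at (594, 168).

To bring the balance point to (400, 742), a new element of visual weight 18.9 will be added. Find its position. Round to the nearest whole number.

(373, 1150)

New total weight: (8.8 + 7.0 + 1.4 + 1.4 + 8.1) + 18.9 = 45.6.
Along x: (11190.8 + 18.9·x) / 45.6 = 400 (existing moment 8.8·244 + 7.0·475 + 1.4·538 + 1.4·110 + 8.1·594 = 11190.8) ⇒ x = (18240.0 − 11190.8) / 18.9 ≈ 372.97.
Along y: (12093.4 + 18.9·y) / 45.6 = 742 (existing moment 8.8·193 + 7.0·1073 + 1.4·70 + 1.4·1018 + 8.1·168 = 12093.4) ⇒ y = (33835.2 − 12093.4) / 18.9 ≈ 1150.36.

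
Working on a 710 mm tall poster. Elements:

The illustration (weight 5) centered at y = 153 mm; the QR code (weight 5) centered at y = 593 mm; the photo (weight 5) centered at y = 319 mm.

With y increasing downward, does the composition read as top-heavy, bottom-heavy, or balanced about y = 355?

balanced

Total weight = 5 + 5 + 5 = 15.
y: (5·153 + 5·593 + 5·319) / 15 = 5325 / 15 ≈ 355.00
The centroid 355.00 matches the midline at 355, so the layout is balanced.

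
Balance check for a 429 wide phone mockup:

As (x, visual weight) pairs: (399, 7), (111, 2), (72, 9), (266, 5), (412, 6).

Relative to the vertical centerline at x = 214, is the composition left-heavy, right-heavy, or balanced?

Total weight = 7 + 2 + 9 + 5 + 6 = 29.
x-moment: 7·399 + 2·111 + 9·72 + 5·266 + 6·412 = 7465; centroid 7465/29 ≈ 257.41.
257.4 lies right of the midline 214, so the layout is right-heavy.

right-heavy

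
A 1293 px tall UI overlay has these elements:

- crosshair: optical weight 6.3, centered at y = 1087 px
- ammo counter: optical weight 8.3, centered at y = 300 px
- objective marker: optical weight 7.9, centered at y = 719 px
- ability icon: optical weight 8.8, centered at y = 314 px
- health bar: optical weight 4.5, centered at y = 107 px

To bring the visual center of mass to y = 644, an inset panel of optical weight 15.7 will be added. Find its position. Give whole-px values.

y ≈ 949

With the inset panel, Σw becomes 6.3 + 8.3 + 7.9 + 8.8 + 4.5 + 15.7 = 51.5.
y: need Σw·y = 51.5·644 = 33166.0. Existing = 6.3·1087 + 8.3·300 + 7.9·719 + 8.8·314 + 4.5·107 = 18262.9. Remainder 14903.1 / 15.7 ≈ 949.24.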